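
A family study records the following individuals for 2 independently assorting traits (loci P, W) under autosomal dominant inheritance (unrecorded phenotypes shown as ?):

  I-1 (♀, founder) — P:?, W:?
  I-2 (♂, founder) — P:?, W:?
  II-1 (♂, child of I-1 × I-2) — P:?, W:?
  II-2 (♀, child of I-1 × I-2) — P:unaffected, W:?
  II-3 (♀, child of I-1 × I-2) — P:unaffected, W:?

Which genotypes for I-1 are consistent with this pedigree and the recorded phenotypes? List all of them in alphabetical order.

I-1 ∈ {Pp WW, Pp Ww, Pp ww, pp WW, pp Ww, pp ww}

P/I-1 ? ·: pp|Pp
P/I-2 ? ·: pp|Pp
P/II-1 ? I-1×I-2: pp|Pp|PP
P/II-2 un I-1×I-2: pp
P/II-3 un I-1×I-2: pp
⇒ P over [I-1,I-2,II-1,II-2,II-3]: 8 consistent
W/I-1 ? ·: ww|Ww|WW
W/I-2 ? ·: ww|Ww|WW
W/II-1 ? I-1×I-2: ww|Ww|WW
W/II-2 ? I-1×I-2: ww|Ww|WW
W/II-3 ? I-1×I-2: ww|Ww|WW
⇒ W over [I-1,I-2,II-1,II-2,II-3]: 63 consistent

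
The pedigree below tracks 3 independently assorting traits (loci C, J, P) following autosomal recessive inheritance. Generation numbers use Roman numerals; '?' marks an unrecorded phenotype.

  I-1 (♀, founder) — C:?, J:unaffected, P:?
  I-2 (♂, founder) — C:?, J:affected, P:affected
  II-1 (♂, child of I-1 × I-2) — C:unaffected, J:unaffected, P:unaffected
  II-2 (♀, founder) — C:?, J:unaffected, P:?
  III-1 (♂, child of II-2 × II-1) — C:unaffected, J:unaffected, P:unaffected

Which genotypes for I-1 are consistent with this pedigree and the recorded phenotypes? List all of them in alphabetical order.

C/I-1 ? ·: CC|Cc|cc
C/I-2 ? ·: CC|Cc|cc
C/II-1 un I-1×I-2: CC|Cc
C/II-2 ? ·: CC|Cc|cc
C/III-1 un II-2×II-1: CC|Cc
⇒ C over [I-1,I-2,II-1,II-2,III-1]: 51 consistent
J/I-1 un ·: JJ|Jj
J/I-2 aff ·: jj
J/II-1 un I-1×I-2: Jj
J/II-2 un ·: JJ|Jj
J/III-1 un II-2×II-1: JJ|Jj
⇒ J over [I-1,I-2,II-1,II-2,III-1]: 8 consistent
P/I-1 ? ·: PP|Pp
P/I-2 aff ·: pp
P/II-1 un I-1×I-2: Pp
P/II-2 ? ·: PP|Pp|pp
P/III-1 un II-2×II-1: PP|Pp
⇒ P over [I-1,I-2,II-1,II-2,III-1]: 10 consistent

I-1 ∈ {CC JJ PP, CC JJ Pp, CC Jj PP, CC Jj Pp, Cc JJ PP, Cc JJ Pp, Cc Jj PP, Cc Jj Pp, cc JJ PP, cc JJ Pp, cc Jj PP, cc Jj Pp}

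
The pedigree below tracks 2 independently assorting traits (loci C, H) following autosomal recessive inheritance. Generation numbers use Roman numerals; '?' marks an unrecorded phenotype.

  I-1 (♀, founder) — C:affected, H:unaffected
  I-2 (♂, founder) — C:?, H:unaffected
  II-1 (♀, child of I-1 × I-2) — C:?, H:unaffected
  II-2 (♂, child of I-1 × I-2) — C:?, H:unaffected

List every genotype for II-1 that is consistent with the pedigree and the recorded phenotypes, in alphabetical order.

C/I-1 aff ·: cc
C/I-2 ? ·: CC|Cc|cc
C/II-1 ? I-1×I-2: Cc|cc
C/II-2 ? I-1×I-2: Cc|cc
⇒ C over [I-1,I-2,II-1,II-2]: 6 consistent
H/I-1 un ·: HH|Hh
H/I-2 un ·: HH|Hh
H/II-1 un I-1×I-2: HH|Hh
H/II-2 un I-1×I-2: HH|Hh
⇒ H over [I-1,I-2,II-1,II-2]: 13 consistent

II-1 ∈ {Cc HH, Cc Hh, cc HH, cc Hh}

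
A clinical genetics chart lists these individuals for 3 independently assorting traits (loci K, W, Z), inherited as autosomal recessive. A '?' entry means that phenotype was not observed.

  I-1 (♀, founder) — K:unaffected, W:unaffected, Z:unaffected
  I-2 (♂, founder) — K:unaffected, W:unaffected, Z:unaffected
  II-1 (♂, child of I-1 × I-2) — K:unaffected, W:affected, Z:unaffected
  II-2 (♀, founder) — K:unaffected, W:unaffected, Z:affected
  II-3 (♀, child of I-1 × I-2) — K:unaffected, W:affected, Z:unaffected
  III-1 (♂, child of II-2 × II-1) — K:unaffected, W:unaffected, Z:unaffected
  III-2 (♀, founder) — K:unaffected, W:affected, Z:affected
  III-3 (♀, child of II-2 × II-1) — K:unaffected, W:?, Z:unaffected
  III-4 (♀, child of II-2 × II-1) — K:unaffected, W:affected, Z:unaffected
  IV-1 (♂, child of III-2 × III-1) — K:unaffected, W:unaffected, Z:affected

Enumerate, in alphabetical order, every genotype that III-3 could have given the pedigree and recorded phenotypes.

K/I-1 un ·: KK|Kk
K/I-2 un ·: KK|Kk
K/II-1 un I-1×I-2: KK|Kk
K/II-2 un ·: KK|Kk
K/II-3 un I-1×I-2: KK|Kk
K/III-1 un II-2×II-1: KK|Kk
K/III-2 un ·: KK|Kk
K/III-3 un II-2×II-1: KK|Kk
K/III-4 un II-2×II-1: KK|Kk
K/IV-1 un III-2×III-1: KK|Kk
⇒ K over [I-1,I-2,II-1,II-2,II-3,III-1,III-2,III-3,III-4,IV-1]: 553 consistent
W/I-1 un ·: Ww
W/I-2 un ·: Ww
W/II-1 aff I-1×I-2: ww
W/II-2 un ·: Ww
W/II-3 aff I-1×I-2: ww
W/III-1 un II-2×II-1: Ww
W/III-2 aff ·: ww
W/III-3 ? II-2×II-1: Ww|ww
W/III-4 aff II-2×II-1: ww
W/IV-1 un III-2×III-1: Ww
⇒ W over [I-1,I-2,II-1,II-2,II-3,III-1,III-2,III-3,III-4,IV-1]: 2 consistent
Z/I-1 un ·: ZZ|Zz
Z/I-2 un ·: ZZ|Zz
Z/II-1 un I-1×I-2: ZZ|Zz
Z/II-2 aff ·: zz
Z/II-3 un I-1×I-2: ZZ|Zz
Z/III-1 un II-2×II-1: Zz
Z/III-2 aff ·: zz
Z/III-3 un II-2×II-1: Zz
Z/III-4 un II-2×II-1: Zz
Z/IV-1 aff III-2×III-1: zz
⇒ Z over [I-1,I-2,II-1,II-2,II-3,III-1,III-2,III-3,III-4,IV-1]: 13 consistent

III-3 ∈ {KK Ww Zz, KK ww Zz, Kk Ww Zz, Kk ww Zz}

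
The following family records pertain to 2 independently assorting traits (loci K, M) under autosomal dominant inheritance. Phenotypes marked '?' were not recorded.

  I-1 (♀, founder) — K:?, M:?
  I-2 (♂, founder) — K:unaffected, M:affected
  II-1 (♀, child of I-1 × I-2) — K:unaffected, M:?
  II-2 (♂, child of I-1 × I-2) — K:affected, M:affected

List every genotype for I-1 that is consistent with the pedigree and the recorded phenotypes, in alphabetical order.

K/I-1 ? ·: Kk
K/I-2 un ·: kk
K/II-1 un I-1×I-2: kk
K/II-2 aff I-1×I-2: Kk
⇒ K over [I-1,I-2,II-1,II-2]: 1 consistent
M/I-1 ? ·: mm|Mm|MM
M/I-2 aff ·: Mm|MM
M/II-1 ? I-1×I-2: mm|Mm|MM
M/II-2 aff I-1×I-2: Mm|MM
⇒ M over [I-1,I-2,II-1,II-2]: 18 consistent

I-1 ∈ {Kk MM, Kk Mm, Kk mm}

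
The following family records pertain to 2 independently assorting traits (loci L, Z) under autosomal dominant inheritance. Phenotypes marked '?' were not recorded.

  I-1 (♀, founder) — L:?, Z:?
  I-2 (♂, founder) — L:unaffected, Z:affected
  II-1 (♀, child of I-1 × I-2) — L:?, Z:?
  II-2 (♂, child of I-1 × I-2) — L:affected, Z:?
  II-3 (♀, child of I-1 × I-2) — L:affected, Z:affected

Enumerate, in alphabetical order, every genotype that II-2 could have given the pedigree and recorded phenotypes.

L/I-1 ? ·: Ll|LL
L/I-2 un ·: ll
L/II-1 ? I-1×I-2: ll|Ll
L/II-2 aff I-1×I-2: Ll
L/II-3 aff I-1×I-2: Ll
⇒ L over [I-1,I-2,II-1,II-2,II-3]: 3 consistent
Z/I-1 ? ·: zz|Zz|ZZ
Z/I-2 aff ·: Zz|ZZ
Z/II-1 ? I-1×I-2: zz|Zz|ZZ
Z/II-2 ? I-1×I-2: zz|Zz|ZZ
Z/II-3 aff I-1×I-2: Zz|ZZ
⇒ Z over [I-1,I-2,II-1,II-2,II-3]: 40 consistent

II-2 ∈ {Ll ZZ, Ll Zz, Ll zz}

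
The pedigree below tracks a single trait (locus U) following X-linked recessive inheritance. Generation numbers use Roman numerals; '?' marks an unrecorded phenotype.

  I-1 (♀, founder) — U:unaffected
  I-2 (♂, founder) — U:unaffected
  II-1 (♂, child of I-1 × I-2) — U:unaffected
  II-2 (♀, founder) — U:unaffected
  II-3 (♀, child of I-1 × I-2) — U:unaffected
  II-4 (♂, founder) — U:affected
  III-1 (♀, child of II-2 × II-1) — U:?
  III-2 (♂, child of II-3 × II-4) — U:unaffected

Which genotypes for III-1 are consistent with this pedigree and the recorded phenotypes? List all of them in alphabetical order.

U/I-1 un ·: X^UX^U|X^UX^u
U/I-2 un ·: X^UY
U/II-1 un I-1×I-2: X^UY
U/II-2 un ·: X^UX^U|X^UX^u
U/II-3 un I-1×I-2: X^UX^U|X^UX^u
U/II-4 aff ·: X^uY
U/III-1 ? II-2×II-1: X^UX^U|X^UX^u
U/III-2 un II-3×II-4: X^UY
⇒ U over [I-1,I-2,II-1,II-2,II-3,II-4,III-1,III-2]: 9 consistent

III-1 ∈ {X^UX^U, X^UX^u}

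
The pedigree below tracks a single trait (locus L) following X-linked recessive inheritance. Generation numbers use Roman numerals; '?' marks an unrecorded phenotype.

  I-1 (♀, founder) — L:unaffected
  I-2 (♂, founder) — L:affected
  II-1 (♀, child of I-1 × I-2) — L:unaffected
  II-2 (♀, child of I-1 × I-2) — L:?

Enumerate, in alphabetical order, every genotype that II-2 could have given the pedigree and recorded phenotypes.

L/I-1 un ·: X^LX^L|X^LX^l
L/I-2 aff ·: X^lY
L/II-1 un I-1×I-2: X^LX^l
L/II-2 ? I-1×I-2: X^LX^l|X^lX^l
⇒ L over [I-1,I-2,II-1,II-2]: 3 consistent

II-2 ∈ {X^LX^l, X^lX^l}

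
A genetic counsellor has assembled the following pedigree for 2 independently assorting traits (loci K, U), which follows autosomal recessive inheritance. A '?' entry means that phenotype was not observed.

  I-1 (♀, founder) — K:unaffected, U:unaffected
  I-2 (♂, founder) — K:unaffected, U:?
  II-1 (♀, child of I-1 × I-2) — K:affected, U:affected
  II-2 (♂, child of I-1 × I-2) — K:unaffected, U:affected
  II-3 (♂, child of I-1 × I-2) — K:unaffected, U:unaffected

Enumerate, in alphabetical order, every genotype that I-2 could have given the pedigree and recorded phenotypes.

K/I-1 un ·: Kk
K/I-2 un ·: Kk
K/II-1 aff I-1×I-2: kk
K/II-2 un I-1×I-2: KK|Kk
K/II-3 un I-1×I-2: KK|Kk
⇒ K over [I-1,I-2,II-1,II-2,II-3]: 4 consistent
U/I-1 un ·: Uu
U/I-2 ? ·: Uu|uu
U/II-1 aff I-1×I-2: uu
U/II-2 aff I-1×I-2: uu
U/II-3 un I-1×I-2: UU|Uu
⇒ U over [I-1,I-2,II-1,II-2,II-3]: 3 consistent

I-2 ∈ {Kk Uu, Kk uu}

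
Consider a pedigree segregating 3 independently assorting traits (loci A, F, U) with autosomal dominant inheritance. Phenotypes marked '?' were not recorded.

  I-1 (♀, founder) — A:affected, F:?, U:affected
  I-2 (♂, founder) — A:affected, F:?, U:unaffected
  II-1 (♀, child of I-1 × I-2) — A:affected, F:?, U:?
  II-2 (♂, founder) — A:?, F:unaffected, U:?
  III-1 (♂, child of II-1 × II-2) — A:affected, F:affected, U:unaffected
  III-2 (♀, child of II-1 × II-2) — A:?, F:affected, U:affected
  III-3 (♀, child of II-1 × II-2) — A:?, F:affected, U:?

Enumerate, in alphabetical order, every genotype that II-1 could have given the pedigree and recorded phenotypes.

A/I-1 aff ·: Aa|AA
A/I-2 aff ·: Aa|AA
A/II-1 aff I-1×I-2: Aa|AA
A/II-2 ? ·: aa|Aa|AA
A/III-1 aff II-1×II-2: Aa|AA
A/III-2 ? II-1×II-2: aa|Aa|AA
A/III-3 ? II-1×II-2: aa|Aa|AA
⇒ A over [I-1,I-2,II-1,II-2,III-1,III-2,III-3]: 130 consistent
F/I-1 ? ·: ff|Ff|FF
F/I-2 ? ·: ff|Ff|FF
F/II-1 ? I-1×I-2: Ff|FF
F/II-2 un ·: ff
F/III-1 aff II-1×II-2: Ff
F/III-2 aff II-1×II-2: Ff
F/III-3 aff II-1×II-2: Ff
⇒ F over [I-1,I-2,II-1,II-2,III-1,III-2,III-3]: 11 consistent
U/I-1 aff ·: Uu|UU
U/I-2 un ·: uu
U/II-1 ? I-1×I-2: uu|Uu
U/II-2 ? ·: uu|Uu
U/III-1 un II-1×II-2: uu
U/III-2 aff II-1×II-2: Uu|UU
U/III-3 ? II-1×II-2: uu|Uu|UU
⇒ U over [I-1,I-2,II-1,II-2,III-1,III-2,III-3]: 18 consistent

II-1 ∈ {AA FF Uu, AA FF uu, AA Ff Uu, AA Ff uu, Aa FF Uu, Aa FF uu, Aa Ff Uu, Aa Ff uu}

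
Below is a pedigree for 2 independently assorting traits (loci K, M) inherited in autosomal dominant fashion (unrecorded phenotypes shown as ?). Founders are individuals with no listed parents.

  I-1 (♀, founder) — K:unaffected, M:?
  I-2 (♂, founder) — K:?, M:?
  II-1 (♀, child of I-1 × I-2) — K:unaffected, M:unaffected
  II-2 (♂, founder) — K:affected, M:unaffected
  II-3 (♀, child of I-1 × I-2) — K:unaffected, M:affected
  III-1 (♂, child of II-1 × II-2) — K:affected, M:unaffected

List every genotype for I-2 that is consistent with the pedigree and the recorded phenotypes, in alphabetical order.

K/I-1 un ·: kk
K/I-2 ? ·: kk|Kk
K/II-1 un I-1×I-2: kk
K/II-2 aff ·: Kk|KK
K/II-3 un I-1×I-2: kk
K/III-1 aff II-1×II-2: Kk
⇒ K over [I-1,I-2,II-1,II-2,II-3,III-1]: 4 consistent
M/I-1 ? ·: mm|Mm
M/I-2 ? ·: mm|Mm
M/II-1 un I-1×I-2: mm
M/II-2 un ·: mm
M/II-3 aff I-1×I-2: Mm|MM
M/III-1 un II-1×II-2: mm
⇒ M over [I-1,I-2,II-1,II-2,II-3,III-1]: 4 consistent

I-2 ∈ {Kk Mm, Kk mm, kk Mm, kk mm}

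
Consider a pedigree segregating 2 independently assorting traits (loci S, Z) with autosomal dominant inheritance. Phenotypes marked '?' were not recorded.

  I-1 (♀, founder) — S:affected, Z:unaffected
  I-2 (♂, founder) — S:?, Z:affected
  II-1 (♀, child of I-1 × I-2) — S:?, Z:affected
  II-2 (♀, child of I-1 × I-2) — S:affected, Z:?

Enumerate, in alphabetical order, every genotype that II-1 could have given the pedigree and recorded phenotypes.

II-1 ∈ {SS Zz, Ss Zz, ss Zz}

S/I-1 aff ·: Ss|SS
S/I-2 ? ·: ss|Ss|SS
S/II-1 ? I-1×I-2: ss|Ss|SS
S/II-2 aff I-1×I-2: Ss|SS
⇒ S over [I-1,I-2,II-1,II-2]: 18 consistent
Z/I-1 un ·: zz
Z/I-2 aff ·: Zz|ZZ
Z/II-1 aff I-1×I-2: Zz
Z/II-2 ? I-1×I-2: zz|Zz
⇒ Z over [I-1,I-2,II-1,II-2]: 3 consistent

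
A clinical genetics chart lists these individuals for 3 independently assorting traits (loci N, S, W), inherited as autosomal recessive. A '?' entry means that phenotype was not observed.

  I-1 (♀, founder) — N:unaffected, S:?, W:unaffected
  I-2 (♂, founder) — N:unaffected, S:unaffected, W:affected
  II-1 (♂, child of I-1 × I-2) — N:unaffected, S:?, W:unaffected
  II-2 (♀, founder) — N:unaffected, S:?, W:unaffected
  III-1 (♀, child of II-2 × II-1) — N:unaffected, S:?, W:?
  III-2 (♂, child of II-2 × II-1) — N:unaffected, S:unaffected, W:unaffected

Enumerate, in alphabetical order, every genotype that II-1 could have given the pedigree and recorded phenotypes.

II-1 ∈ {NN SS Ww, NN Ss Ww, NN ss Ww, Nn SS Ww, Nn Ss Ww, Nn ss Ww}

N/I-1 un ·: NN|Nn
N/I-2 un ·: NN|Nn
N/II-1 un I-1×I-2: NN|Nn
N/II-2 un ·: NN|Nn
N/III-1 un II-2×II-1: NN|Nn
N/III-2 un II-2×II-1: NN|Nn
⇒ N over [I-1,I-2,II-1,II-2,III-1,III-2]: 44 consistent
S/I-1 ? ·: SS|Ss|ss
S/I-2 un ·: SS|Ss
S/II-1 ? I-1×I-2: SS|Ss|ss
S/II-2 ? ·: SS|Ss|ss
S/III-1 ? II-2×II-1: SS|Ss|ss
S/III-2 un II-2×II-1: SS|Ss
⇒ S over [I-1,I-2,II-1,II-2,III-1,III-2]: 90 consistent
W/I-1 un ·: WW|Ww
W/I-2 aff ·: ww
W/II-1 un I-1×I-2: Ww
W/II-2 un ·: WW|Ww
W/III-1 ? II-2×II-1: WW|Ww|ww
W/III-2 un II-2×II-1: WW|Ww
⇒ W over [I-1,I-2,II-1,II-2,III-1,III-2]: 20 consistent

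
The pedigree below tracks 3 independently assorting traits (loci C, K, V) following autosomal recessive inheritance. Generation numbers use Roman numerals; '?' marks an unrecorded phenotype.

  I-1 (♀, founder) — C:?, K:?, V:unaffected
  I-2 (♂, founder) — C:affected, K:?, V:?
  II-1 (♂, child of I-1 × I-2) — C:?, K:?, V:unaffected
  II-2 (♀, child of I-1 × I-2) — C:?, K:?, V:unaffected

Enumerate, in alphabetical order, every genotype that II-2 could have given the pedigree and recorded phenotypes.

C/I-1 ? ·: CC|Cc|cc
C/I-2 aff ·: cc
C/II-1 ? I-1×I-2: Cc|cc
C/II-2 ? I-1×I-2: Cc|cc
⇒ C over [I-1,I-2,II-1,II-2]: 6 consistent
K/I-1 ? ·: KK|Kk|kk
K/I-2 ? ·: KK|Kk|kk
K/II-1 ? I-1×I-2: KK|Kk|kk
K/II-2 ? I-1×I-2: KK|Kk|kk
⇒ K over [I-1,I-2,II-1,II-2]: 29 consistent
V/I-1 un ·: VV|Vv
V/I-2 ? ·: VV|Vv|vv
V/II-1 un I-1×I-2: VV|Vv
V/II-2 un I-1×I-2: VV|Vv
⇒ V over [I-1,I-2,II-1,II-2]: 15 consistent

II-2 ∈ {Cc KK VV, Cc KK Vv, Cc Kk VV, Cc Kk Vv, Cc kk VV, Cc kk Vv, cc KK VV, cc KK Vv, cc Kk VV, cc Kk Vv, cc kk VV, cc kk Vv}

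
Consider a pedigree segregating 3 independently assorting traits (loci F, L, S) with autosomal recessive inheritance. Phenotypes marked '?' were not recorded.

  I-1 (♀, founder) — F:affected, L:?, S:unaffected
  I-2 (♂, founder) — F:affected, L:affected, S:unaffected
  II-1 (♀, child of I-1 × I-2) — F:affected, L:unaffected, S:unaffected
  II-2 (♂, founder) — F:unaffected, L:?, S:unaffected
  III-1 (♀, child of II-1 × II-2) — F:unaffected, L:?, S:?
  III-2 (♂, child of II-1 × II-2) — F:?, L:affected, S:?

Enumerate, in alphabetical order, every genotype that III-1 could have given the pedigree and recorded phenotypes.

F/I-1 aff ·: ff
F/I-2 aff ·: ff
F/II-1 aff I-1×I-2: ff
F/II-2 un ·: FF|Ff
F/III-1 un II-1×II-2: Ff
F/III-2 ? II-1×II-2: Ff|ff
⇒ F over [I-1,I-2,II-1,II-2,III-1,III-2]: 3 consistent
L/I-1 ? ·: LL|Ll
L/I-2 aff ·: ll
L/II-1 un I-1×I-2: Ll
L/II-2 ? ·: Ll|ll
L/III-1 ? II-1×II-2: LL|Ll|ll
L/III-2 aff II-1×II-2: ll
⇒ L over [I-1,I-2,II-1,II-2,III-1,III-2]: 10 consistent
S/I-1 un ·: SS|Ss
S/I-2 un ·: SS|Ss
S/II-1 un I-1×I-2: SS|Ss
S/II-2 un ·: SS|Ss
S/III-1 ? II-1×II-2: SS|Ss|ss
S/III-2 ? II-1×II-2: SS|Ss|ss
⇒ S over [I-1,I-2,II-1,II-2,III-1,III-2]: 59 consistent

III-1 ∈ {Ff LL SS, Ff LL Ss, Ff LL ss, Ff Ll SS, Ff Ll Ss, Ff Ll ss, Ff ll SS, Ff ll Ss, Ff ll ss}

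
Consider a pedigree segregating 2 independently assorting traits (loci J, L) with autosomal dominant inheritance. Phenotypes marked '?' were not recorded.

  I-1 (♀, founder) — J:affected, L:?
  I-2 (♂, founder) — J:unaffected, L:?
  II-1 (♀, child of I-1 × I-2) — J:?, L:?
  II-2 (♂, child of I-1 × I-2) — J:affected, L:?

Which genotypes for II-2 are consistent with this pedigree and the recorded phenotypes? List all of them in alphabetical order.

II-2 ∈ {Jj LL, Jj Ll, Jj ll}

J/I-1 aff ·: Jj|JJ
J/I-2 un ·: jj
J/II-1 ? I-1×I-2: jj|Jj
J/II-2 aff I-1×I-2: Jj
⇒ J over [I-1,I-2,II-1,II-2]: 3 consistent
L/I-1 ? ·: ll|Ll|LL
L/I-2 ? ·: ll|Ll|LL
L/II-1 ? I-1×I-2: ll|Ll|LL
L/II-2 ? I-1×I-2: ll|Ll|LL
⇒ L over [I-1,I-2,II-1,II-2]: 29 consistent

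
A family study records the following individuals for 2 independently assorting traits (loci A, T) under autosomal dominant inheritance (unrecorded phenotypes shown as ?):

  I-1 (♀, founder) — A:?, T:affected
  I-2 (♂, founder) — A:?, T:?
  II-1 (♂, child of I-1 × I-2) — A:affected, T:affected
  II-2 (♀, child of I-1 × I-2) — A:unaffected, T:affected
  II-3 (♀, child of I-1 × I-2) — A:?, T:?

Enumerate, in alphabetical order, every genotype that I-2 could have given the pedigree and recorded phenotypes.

A/I-1 ? ·: aa|Aa
A/I-2 ? ·: aa|Aa
A/II-1 aff I-1×I-2: Aa|AA
A/II-2 un I-1×I-2: aa
A/II-3 ? I-1×I-2: aa|Aa|AA
⇒ A over [I-1,I-2,II-1,II-2,II-3]: 10 consistent
T/I-1 aff ·: Tt|TT
T/I-2 ? ·: tt|Tt|TT
T/II-1 aff I-1×I-2: Tt|TT
T/II-2 aff I-1×I-2: Tt|TT
T/II-3 ? I-1×I-2: tt|Tt|TT
⇒ T over [I-1,I-2,II-1,II-2,II-3]: 32 consistent

I-2 ∈ {Aa TT, Aa Tt, Aa tt, aa TT, aa Tt, aa tt}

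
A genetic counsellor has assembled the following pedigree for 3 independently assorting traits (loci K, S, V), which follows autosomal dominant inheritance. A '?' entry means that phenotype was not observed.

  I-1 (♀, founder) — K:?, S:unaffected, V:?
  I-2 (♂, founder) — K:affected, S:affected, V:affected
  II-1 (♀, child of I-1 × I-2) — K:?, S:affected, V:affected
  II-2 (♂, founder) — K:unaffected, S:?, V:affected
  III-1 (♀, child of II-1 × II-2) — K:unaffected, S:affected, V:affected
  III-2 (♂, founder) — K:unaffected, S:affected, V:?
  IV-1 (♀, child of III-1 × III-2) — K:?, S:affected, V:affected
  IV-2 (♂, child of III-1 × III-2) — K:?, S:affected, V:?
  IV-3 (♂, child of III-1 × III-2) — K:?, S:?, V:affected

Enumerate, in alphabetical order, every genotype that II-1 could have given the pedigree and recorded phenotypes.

II-1 ∈ {Kk Ss VV, Kk Ss Vv, kk Ss VV, kk Ss Vv}

K/I-1 ? ·: kk|Kk|KK
K/I-2 aff ·: Kk|KK
K/II-1 ? I-1×I-2: kk|Kk
K/II-2 un ·: kk
K/III-1 un II-1×II-2: kk
K/III-2 un ·: kk
K/IV-1 ? III-1×III-2: kk
K/IV-2 ? III-1×III-2: kk
K/IV-3 ? III-1×III-2: kk
⇒ K over [I-1,I-2,II-1,II-2,III-1,III-2,IV-1,IV-2,IV-3]: 7 consistent
S/I-1 un ·: ss
S/I-2 aff ·: Ss|SS
S/II-1 aff I-1×I-2: Ss
S/II-2 ? ·: ss|Ss|SS
S/III-1 aff II-1×II-2: Ss|SS
S/III-2 aff ·: Ss|SS
S/IV-1 aff III-1×III-2: Ss|SS
S/IV-2 aff III-1×III-2: Ss|SS
S/IV-3 ? III-1×III-2: ss|Ss|SS
⇒ S over [I-1,I-2,II-1,II-2,III-1,III-2,IV-1,IV-2,IV-3]: 156 consistent
V/I-1 ? ·: vv|Vv|VV
V/I-2 aff ·: Vv|VV
V/II-1 aff I-1×I-2: Vv|VV
V/II-2 aff ·: Vv|VV
V/III-1 aff II-1×II-2: Vv|VV
V/III-2 ? ·: vv|Vv|VV
V/IV-1 aff III-1×III-2: Vv|VV
V/IV-2 ? III-1×III-2: vv|Vv|VV
V/IV-3 aff III-1×III-2: Vv|VV
⇒ V over [I-1,I-2,II-1,II-2,III-1,III-2,IV-1,IV-2,IV-3]: 488 consistent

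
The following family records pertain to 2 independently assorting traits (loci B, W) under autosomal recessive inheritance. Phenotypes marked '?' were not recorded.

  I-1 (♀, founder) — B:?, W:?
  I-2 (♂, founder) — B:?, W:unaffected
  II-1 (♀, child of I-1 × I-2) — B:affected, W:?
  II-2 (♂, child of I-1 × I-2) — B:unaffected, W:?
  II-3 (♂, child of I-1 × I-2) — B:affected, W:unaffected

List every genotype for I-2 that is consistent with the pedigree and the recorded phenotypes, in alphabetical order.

I-2 ∈ {Bb WW, Bb Ww, bb WW, bb Ww}

B/I-1 ? ·: Bb|bb
B/I-2 ? ·: Bb|bb
B/II-1 aff I-1×I-2: bb
B/II-2 un I-1×I-2: BB|Bb
B/II-3 aff I-1×I-2: bb
⇒ B over [I-1,I-2,II-1,II-2,II-3]: 4 consistent
W/I-1 ? ·: WW|Ww|ww
W/I-2 un ·: WW|Ww
W/II-1 ? I-1×I-2: WW|Ww|ww
W/II-2 ? I-1×I-2: WW|Ww|ww
W/II-3 un I-1×I-2: WW|Ww
⇒ W over [I-1,I-2,II-1,II-2,II-3]: 40 consistent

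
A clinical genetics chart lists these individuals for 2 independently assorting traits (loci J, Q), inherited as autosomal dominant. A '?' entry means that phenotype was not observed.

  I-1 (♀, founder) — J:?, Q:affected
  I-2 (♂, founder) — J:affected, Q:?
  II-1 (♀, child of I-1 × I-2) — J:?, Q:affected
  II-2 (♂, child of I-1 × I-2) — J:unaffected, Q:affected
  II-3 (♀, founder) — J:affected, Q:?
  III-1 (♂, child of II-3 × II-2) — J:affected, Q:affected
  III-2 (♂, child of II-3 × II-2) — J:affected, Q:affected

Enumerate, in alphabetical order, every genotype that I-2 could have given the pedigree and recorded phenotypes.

I-2 ∈ {Jj QQ, Jj Qq, Jj qq}

J/I-1 ? ·: jj|Jj
J/I-2 aff ·: Jj
J/II-1 ? I-1×I-2: jj|Jj|JJ
J/II-2 un I-1×I-2: jj
J/II-3 aff ·: Jj|JJ
J/III-1 aff II-3×II-2: Jj
J/III-2 aff II-3×II-2: Jj
⇒ J over [I-1,I-2,II-1,II-2,II-3,III-1,III-2]: 10 consistent
Q/I-1 aff ·: Qq|QQ
Q/I-2 ? ·: qq|Qq|QQ
Q/II-1 aff I-1×I-2: Qq|QQ
Q/II-2 aff I-1×I-2: Qq|QQ
Q/II-3 ? ·: qq|Qq|QQ
Q/III-1 aff II-3×II-2: Qq|QQ
Q/III-2 aff II-3×II-2: Qq|QQ
⇒ Q over [I-1,I-2,II-1,II-2,II-3,III-1,III-2]: 114 consistent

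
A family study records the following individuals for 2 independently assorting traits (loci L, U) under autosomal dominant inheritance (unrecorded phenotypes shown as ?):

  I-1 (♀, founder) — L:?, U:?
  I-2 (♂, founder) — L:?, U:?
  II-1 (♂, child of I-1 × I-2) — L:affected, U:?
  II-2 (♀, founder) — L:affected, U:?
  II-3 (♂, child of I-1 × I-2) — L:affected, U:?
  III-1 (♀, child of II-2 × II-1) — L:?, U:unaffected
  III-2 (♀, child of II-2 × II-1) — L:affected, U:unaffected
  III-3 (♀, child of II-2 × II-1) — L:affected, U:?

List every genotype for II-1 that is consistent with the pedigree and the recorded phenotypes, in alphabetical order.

II-1 ∈ {LL Uu, LL uu, Ll Uu, Ll uu}

L/I-1 ? ·: ll|Ll|LL
L/I-2 ? ·: ll|Ll|LL
L/II-1 aff I-1×I-2: Ll|LL
L/II-2 aff ·: Ll|LL
L/II-3 aff I-1×I-2: Ll|LL
L/III-1 ? II-2×II-1: ll|Ll|LL
L/III-2 aff II-2×II-1: Ll|LL
L/III-3 aff II-2×II-1: Ll|LL
⇒ L over [I-1,I-2,II-1,II-2,II-3,III-1,III-2,III-3]: 263 consistent
U/I-1 ? ·: uu|Uu|UU
U/I-2 ? ·: uu|Uu|UU
U/II-1 ? I-1×I-2: uu|Uu
U/II-2 ? ·: uu|Uu
U/II-3 ? I-1×I-2: uu|Uu|UU
U/III-1 un II-2×II-1: uu
U/III-2 un II-2×II-1: uu
U/III-3 ? II-2×II-1: uu|Uu|UU
⇒ U over [I-1,I-2,II-1,II-2,II-3,III-1,III-2,III-3]: 89 consistent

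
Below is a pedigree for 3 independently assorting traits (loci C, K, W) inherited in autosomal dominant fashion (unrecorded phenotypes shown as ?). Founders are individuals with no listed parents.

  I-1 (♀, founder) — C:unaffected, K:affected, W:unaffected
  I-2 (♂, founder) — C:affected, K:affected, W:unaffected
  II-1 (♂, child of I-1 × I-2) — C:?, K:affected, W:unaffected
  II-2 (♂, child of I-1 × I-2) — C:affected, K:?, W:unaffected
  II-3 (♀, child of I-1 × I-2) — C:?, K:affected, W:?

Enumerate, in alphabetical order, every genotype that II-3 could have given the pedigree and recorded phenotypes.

C/I-1 un ·: cc
C/I-2 aff ·: Cc|CC
C/II-1 ? I-1×I-2: cc|Cc
C/II-2 aff I-1×I-2: Cc
C/II-3 ? I-1×I-2: cc|Cc
⇒ C over [I-1,I-2,II-1,II-2,II-3]: 5 consistent
K/I-1 aff ·: Kk|KK
K/I-2 aff ·: Kk|KK
K/II-1 aff I-1×I-2: Kk|KK
K/II-2 ? I-1×I-2: kk|Kk|KK
K/II-3 aff I-1×I-2: Kk|KK
⇒ K over [I-1,I-2,II-1,II-2,II-3]: 29 consistent
W/I-1 un ·: ww
W/I-2 un ·: ww
W/II-1 un I-1×I-2: ww
W/II-2 un I-1×I-2: ww
W/II-3 ? I-1×I-2: ww
⇒ W over [I-1,I-2,II-1,II-2,II-3]: 1 consistent

II-3 ∈ {Cc KK ww, Cc Kk ww, cc KK ww, cc Kk ww}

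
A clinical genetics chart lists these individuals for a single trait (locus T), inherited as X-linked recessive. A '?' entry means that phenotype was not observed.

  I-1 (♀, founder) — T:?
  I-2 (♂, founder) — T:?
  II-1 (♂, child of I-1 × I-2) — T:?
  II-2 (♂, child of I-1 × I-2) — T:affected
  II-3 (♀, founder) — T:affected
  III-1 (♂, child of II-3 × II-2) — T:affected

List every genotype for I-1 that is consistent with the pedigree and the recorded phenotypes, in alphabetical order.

T/I-1 ? ·: X^TX^t|X^tX^t
T/I-2 ? ·: X^TY|X^tY
T/II-1 ? I-1×I-2: X^TY|X^tY
T/II-2 aff I-1×I-2: X^tY
T/II-3 aff ·: X^tX^t
T/III-1 aff II-3×II-2: X^tY
⇒ T over [I-1,I-2,II-1,II-2,II-3,III-1]: 6 consistent

I-1 ∈ {X^TX^t, X^tX^t}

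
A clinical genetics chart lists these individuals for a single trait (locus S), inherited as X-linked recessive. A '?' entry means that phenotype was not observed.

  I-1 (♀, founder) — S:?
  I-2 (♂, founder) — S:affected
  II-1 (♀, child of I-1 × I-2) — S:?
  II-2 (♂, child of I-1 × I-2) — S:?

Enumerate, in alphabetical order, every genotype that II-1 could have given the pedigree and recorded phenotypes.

S/I-1 ? ·: X^SX^S|X^SX^s|X^sX^s
S/I-2 aff ·: X^sY
S/II-1 ? I-1×I-2: X^SX^s|X^sX^s
S/II-2 ? I-1×I-2: X^SY|X^sY
⇒ S over [I-1,I-2,II-1,II-2]: 6 consistent

II-1 ∈ {X^SX^s, X^sX^s}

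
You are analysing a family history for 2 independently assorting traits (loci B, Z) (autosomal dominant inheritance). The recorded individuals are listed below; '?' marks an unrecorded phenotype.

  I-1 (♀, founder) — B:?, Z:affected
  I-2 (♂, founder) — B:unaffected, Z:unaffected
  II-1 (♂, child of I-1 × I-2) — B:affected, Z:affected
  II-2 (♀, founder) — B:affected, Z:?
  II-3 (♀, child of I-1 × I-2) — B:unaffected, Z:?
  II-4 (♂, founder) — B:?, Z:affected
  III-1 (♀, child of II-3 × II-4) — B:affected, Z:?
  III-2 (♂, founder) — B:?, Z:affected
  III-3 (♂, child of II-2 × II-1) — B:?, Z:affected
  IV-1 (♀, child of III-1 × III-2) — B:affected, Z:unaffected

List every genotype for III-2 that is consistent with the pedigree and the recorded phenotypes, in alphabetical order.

III-2 ∈ {BB Zz, Bb Zz, bb Zz}

B/I-1 ? ·: Bb
B/I-2 un ·: bb
B/II-1 aff I-1×I-2: Bb
B/II-2 aff ·: Bb|BB
B/II-3 un I-1×I-2: bb
B/II-4 ? ·: Bb|BB
B/III-1 aff II-3×II-4: Bb
B/III-2 ? ·: bb|Bb|BB
B/III-3 ? II-2×II-1: bb|Bb|BB
B/IV-1 aff III-1×III-2: Bb|BB
⇒ B over [I-1,I-2,II-1,II-2,II-3,II-4,III-1,III-2,III-3,IV-1]: 50 consistent
Z/I-1 aff ·: Zz|ZZ
Z/I-2 un ·: zz
Z/II-1 aff I-1×I-2: Zz
Z/II-2 ? ·: zz|Zz|ZZ
Z/II-3 ? I-1×I-2: zz|Zz
Z/II-4 aff ·: Zz|ZZ
Z/III-1 ? II-3×II-4: zz|Zz
Z/III-2 aff ·: Zz
Z/III-3 aff II-2×II-1: Zz|ZZ
Z/IV-1 un III-1×III-2: zz
⇒ Z over [I-1,I-2,II-1,II-2,II-3,II-4,III-1,III-2,III-3,IV-1]: 45 consistent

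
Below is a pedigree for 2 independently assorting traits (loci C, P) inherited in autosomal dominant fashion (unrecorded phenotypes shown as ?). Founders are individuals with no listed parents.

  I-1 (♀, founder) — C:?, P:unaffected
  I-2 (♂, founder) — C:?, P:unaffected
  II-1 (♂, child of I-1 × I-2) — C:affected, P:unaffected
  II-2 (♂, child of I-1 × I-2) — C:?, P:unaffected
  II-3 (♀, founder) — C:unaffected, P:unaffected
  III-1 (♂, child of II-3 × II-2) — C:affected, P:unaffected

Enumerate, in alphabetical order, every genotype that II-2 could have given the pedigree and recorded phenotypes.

II-2 ∈ {CC pp, Cc pp}

C/I-1 ? ·: cc|Cc|CC
C/I-2 ? ·: cc|Cc|CC
C/II-1 aff I-1×I-2: Cc|CC
C/II-2 ? I-1×I-2: Cc|CC
C/II-3 un ·: cc
C/III-1 aff II-3×II-2: Cc
⇒ C over [I-1,I-2,II-1,II-2,II-3,III-1]: 17 consistent
P/I-1 un ·: pp
P/I-2 un ·: pp
P/II-1 un I-1×I-2: pp
P/II-2 un I-1×I-2: pp
P/II-3 un ·: pp
P/III-1 un II-3×II-2: pp
⇒ P over [I-1,I-2,II-1,II-2,II-3,III-1]: 1 consistent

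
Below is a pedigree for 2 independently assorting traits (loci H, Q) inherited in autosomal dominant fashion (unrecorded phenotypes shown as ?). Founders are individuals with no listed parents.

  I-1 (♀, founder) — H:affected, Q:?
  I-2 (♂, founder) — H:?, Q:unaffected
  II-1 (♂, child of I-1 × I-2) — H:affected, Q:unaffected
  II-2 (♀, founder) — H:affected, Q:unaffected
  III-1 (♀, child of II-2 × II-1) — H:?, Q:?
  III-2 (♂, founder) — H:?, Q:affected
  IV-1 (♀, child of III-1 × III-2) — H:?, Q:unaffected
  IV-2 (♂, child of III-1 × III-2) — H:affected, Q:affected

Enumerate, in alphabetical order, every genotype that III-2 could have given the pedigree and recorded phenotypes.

H/I-1 aff ·: Hh|HH
H/I-2 ? ·: hh|Hh|HH
H/II-1 aff I-1×I-2: Hh|HH
H/II-2 aff ·: Hh|HH
H/III-1 ? II-2×II-1: hh|Hh|HH
H/III-2 ? ·: hh|Hh|HH
H/IV-1 ? III-1×III-2: hh|Hh|HH
H/IV-2 aff III-1×III-2: Hh|HH
⇒ H over [I-1,I-2,II-1,II-2,III-1,III-2,IV-1,IV-2]: 291 consistent
Q/I-1 ? ·: qq|Qq
Q/I-2 un ·: qq
Q/II-1 un I-1×I-2: qq
Q/II-2 un ·: qq
Q/III-1 ? II-2×II-1: qq
Q/III-2 aff ·: Qq
Q/IV-1 un III-1×III-2: qq
Q/IV-2 aff III-1×III-2: Qq
⇒ Q over [I-1,I-2,II-1,II-2,III-1,III-2,IV-1,IV-2]: 2 consistent

III-2 ∈ {HH Qq, Hh Qq, hh Qq}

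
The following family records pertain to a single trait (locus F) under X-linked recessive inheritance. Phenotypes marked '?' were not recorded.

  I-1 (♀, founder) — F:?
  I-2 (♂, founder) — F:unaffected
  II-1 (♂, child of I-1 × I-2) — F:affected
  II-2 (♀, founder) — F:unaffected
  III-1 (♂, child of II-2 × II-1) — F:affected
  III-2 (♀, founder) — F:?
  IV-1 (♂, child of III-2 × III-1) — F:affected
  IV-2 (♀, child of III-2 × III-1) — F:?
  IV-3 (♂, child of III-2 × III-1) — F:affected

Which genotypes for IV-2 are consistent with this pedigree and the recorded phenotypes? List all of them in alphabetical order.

F/I-1 ? ·: X^FX^f|X^fX^f
F/I-2 un ·: X^FY
F/II-1 aff I-1×I-2: X^fY
F/II-2 un ·: X^FX^f
F/III-1 aff II-2×II-1: X^fY
F/III-2 ? ·: X^FX^f|X^fX^f
F/IV-1 aff III-2×III-1: X^fY
F/IV-2 ? III-2×III-1: X^FX^f|X^fX^f
F/IV-3 aff III-2×III-1: X^fY
⇒ F over [I-1,I-2,II-1,II-2,III-1,III-2,IV-1,IV-2,IV-3]: 6 consistent

IV-2 ∈ {X^FX^f, X^fX^f}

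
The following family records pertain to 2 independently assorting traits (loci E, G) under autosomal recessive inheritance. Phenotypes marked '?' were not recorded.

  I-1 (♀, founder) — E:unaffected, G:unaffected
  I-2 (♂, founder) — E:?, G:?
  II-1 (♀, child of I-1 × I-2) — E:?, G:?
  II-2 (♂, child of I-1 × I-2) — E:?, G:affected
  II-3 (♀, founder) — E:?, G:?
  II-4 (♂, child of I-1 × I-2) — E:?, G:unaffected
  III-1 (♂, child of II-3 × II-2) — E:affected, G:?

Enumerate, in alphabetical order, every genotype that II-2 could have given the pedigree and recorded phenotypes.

E/I-1 un ·: EE|Ee
E/I-2 ? ·: EE|Ee|ee
E/II-1 ? I-1×I-2: EE|Ee|ee
E/II-2 ? I-1×I-2: Ee|ee
E/II-3 ? ·: Ee|ee
E/II-4 ? I-1×I-2: EE|Ee|ee
E/III-1 aff II-3×II-2: ee
⇒ E over [I-1,I-2,II-1,II-2,II-3,II-4,III-1]: 70 consistent
G/I-1 un ·: Gg
G/I-2 ? ·: Gg|gg
G/II-1 ? I-1×I-2: GG|Gg|gg
G/II-2 aff I-1×I-2: gg
G/II-3 ? ·: GG|Gg|gg
G/II-4 un I-1×I-2: GG|Gg
G/III-1 ? II-3×II-2: Gg|gg
⇒ G over [I-1,I-2,II-1,II-2,II-3,II-4,III-1]: 32 consistent

II-2 ∈ {Ee gg, ee gg}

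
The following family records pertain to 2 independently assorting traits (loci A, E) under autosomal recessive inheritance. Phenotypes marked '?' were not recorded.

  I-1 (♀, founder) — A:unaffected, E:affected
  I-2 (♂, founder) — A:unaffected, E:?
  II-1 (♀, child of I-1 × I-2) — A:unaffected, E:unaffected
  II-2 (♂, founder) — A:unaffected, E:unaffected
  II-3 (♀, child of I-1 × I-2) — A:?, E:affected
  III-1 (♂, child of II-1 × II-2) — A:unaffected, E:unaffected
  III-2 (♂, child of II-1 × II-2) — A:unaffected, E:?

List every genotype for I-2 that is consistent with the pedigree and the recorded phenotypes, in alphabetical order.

A/I-1 un ·: AA|Aa
A/I-2 un ·: AA|Aa
A/II-1 un I-1×I-2: AA|Aa
A/II-2 un ·: AA|Aa
A/II-3 ? I-1×I-2: AA|Aa|aa
A/III-1 un II-1×II-2: AA|Aa
A/III-2 un II-1×II-2: AA|Aa
⇒ A over [I-1,I-2,II-1,II-2,II-3,III-1,III-2]: 96 consistent
E/I-1 aff ·: ee
E/I-2 ? ·: Ee
E/II-1 un I-1×I-2: Ee
E/II-2 un ·: EE|Ee
E/II-3 aff I-1×I-2: ee
E/III-1 un II-1×II-2: EE|Ee
E/III-2 ? II-1×II-2: EE|Ee|ee
⇒ E over [I-1,I-2,II-1,II-2,II-3,III-1,III-2]: 10 consistent

I-2 ∈ {AA Ee, Aa Ee}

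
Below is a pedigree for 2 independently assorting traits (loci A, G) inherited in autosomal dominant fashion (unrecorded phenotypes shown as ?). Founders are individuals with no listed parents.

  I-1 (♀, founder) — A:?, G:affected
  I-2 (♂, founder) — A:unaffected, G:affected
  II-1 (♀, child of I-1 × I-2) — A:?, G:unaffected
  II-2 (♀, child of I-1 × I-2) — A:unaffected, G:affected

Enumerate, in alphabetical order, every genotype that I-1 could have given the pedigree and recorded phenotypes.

A/I-1 ? ·: aa|Aa
A/I-2 un ·: aa
A/II-1 ? I-1×I-2: aa|Aa
A/II-2 un I-1×I-2: aa
⇒ A over [I-1,I-2,II-1,II-2]: 3 consistent
G/I-1 aff ·: Gg
G/I-2 aff ·: Gg
G/II-1 un I-1×I-2: gg
G/II-2 aff I-1×I-2: Gg|GG
⇒ G over [I-1,I-2,II-1,II-2]: 2 consistent

I-1 ∈ {Aa Gg, aa Gg}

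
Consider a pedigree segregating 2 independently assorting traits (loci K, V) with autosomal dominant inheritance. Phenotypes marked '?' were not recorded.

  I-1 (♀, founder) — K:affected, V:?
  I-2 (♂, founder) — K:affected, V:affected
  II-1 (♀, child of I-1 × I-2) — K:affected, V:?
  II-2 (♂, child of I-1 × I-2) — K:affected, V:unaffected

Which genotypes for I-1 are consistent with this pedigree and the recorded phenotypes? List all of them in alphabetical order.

I-1 ∈ {KK Vv, KK vv, Kk Vv, Kk vv}

K/I-1 aff ·: Kk|KK
K/I-2 aff ·: Kk|KK
K/II-1 aff I-1×I-2: Kk|KK
K/II-2 aff I-1×I-2: Kk|KK
⇒ K over [I-1,I-2,II-1,II-2]: 13 consistent
V/I-1 ? ·: vv|Vv
V/I-2 aff ·: Vv
V/II-1 ? I-1×I-2: vv|Vv|VV
V/II-2 un I-1×I-2: vv
⇒ V over [I-1,I-2,II-1,II-2]: 5 consistent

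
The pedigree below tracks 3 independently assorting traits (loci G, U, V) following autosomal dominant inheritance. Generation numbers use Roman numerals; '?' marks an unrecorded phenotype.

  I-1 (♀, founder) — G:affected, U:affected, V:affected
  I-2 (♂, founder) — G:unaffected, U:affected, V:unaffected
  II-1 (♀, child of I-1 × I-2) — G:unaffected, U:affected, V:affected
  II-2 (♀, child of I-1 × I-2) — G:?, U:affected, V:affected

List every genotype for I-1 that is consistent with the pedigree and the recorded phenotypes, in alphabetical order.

I-1 ∈ {Gg UU VV, Gg UU Vv, Gg Uu VV, Gg Uu Vv}

G/I-1 aff ·: Gg
G/I-2 un ·: gg
G/II-1 un I-1×I-2: gg
G/II-2 ? I-1×I-2: gg|Gg
⇒ G over [I-1,I-2,II-1,II-2]: 2 consistent
U/I-1 aff ·: Uu|UU
U/I-2 aff ·: Uu|UU
U/II-1 aff I-1×I-2: Uu|UU
U/II-2 aff I-1×I-2: Uu|UU
⇒ U over [I-1,I-2,II-1,II-2]: 13 consistent
V/I-1 aff ·: Vv|VV
V/I-2 un ·: vv
V/II-1 aff I-1×I-2: Vv
V/II-2 aff I-1×I-2: Vv
⇒ V over [I-1,I-2,II-1,II-2]: 2 consistent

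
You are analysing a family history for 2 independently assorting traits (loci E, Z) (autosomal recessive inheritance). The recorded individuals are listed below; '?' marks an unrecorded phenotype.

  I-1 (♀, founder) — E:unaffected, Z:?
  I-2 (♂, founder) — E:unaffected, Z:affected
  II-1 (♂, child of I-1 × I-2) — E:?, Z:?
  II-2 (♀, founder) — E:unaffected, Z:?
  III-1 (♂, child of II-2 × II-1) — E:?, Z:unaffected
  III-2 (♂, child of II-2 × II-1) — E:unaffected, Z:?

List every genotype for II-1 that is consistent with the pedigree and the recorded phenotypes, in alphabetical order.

II-1 ∈ {EE Zz, EE zz, Ee Zz, Ee zz, ee Zz, ee zz}

E/I-1 un ·: EE|Ee
E/I-2 un ·: EE|Ee
E/II-1 ? I-1×I-2: EE|Ee|ee
E/II-2 un ·: EE|Ee
E/III-1 ? II-2×II-1: EE|Ee|ee
E/III-2 un II-2×II-1: EE|Ee
⇒ E over [I-1,I-2,II-1,II-2,III-1,III-2]: 53 consistent
Z/I-1 ? ·: ZZ|Zz|zz
Z/I-2 aff ·: zz
Z/II-1 ? I-1×I-2: Zz|zz
Z/II-2 ? ·: ZZ|Zz|zz
Z/III-1 un II-2×II-1: ZZ|Zz
Z/III-2 ? II-2×II-1: ZZ|Zz|zz
⇒ Z over [I-1,I-2,II-1,II-2,III-1,III-2]: 30 consistent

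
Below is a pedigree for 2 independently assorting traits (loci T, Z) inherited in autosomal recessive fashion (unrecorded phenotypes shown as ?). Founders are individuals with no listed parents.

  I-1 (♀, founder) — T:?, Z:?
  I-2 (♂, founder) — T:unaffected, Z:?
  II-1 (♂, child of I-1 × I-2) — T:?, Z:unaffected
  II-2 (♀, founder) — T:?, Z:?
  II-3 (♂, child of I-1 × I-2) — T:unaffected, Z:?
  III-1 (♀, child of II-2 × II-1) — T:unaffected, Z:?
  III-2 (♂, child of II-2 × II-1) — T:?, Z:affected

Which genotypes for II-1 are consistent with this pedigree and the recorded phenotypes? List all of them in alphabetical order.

T/I-1 ? ·: TT|Tt|tt
T/I-2 un ·: TT|Tt
T/II-1 ? I-1×I-2: TT|Tt|tt
T/II-2 ? ·: TT|Tt|tt
T/II-3 un I-1×I-2: TT|Tt
T/III-1 un II-2×II-1: TT|Tt
T/III-2 ? II-2×II-1: TT|Tt|tt
⇒ T over [I-1,I-2,II-1,II-2,II-3,III-1,III-2]: 147 consistent
Z/I-1 ? ·: ZZ|Zz|zz
Z/I-2 ? ·: ZZ|Zz|zz
Z/II-1 un I-1×I-2: Zz
Z/II-2 ? ·: Zz|zz
Z/II-3 ? I-1×I-2: ZZ|Zz|zz
Z/III-1 ? II-2×II-1: ZZ|Zz|zz
Z/III-2 aff II-2×II-1: zz
⇒ Z over [I-1,I-2,II-1,II-2,II-3,III-1,III-2]: 65 consistent

II-1 ∈ {TT Zz, Tt Zz, tt Zz}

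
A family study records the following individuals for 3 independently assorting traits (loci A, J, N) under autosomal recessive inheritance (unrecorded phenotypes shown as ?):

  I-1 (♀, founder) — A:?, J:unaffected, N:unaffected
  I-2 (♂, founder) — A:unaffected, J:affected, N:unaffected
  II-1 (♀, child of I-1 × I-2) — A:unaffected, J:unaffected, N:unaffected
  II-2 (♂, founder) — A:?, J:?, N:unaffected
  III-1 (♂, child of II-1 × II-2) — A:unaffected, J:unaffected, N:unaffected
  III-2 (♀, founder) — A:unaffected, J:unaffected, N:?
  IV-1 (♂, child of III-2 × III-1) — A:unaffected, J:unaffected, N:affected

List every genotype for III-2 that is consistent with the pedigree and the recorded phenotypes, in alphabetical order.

A/I-1 ? ·: AA|Aa|aa
A/I-2 un ·: AA|Aa
A/II-1 un I-1×I-2: AA|Aa
A/II-2 ? ·: AA|Aa|aa
A/III-1 un II-1×II-2: AA|Aa
A/III-2 un ·: AA|Aa
A/IV-1 un III-2×III-1: AA|Aa
⇒ A over [I-1,I-2,II-1,II-2,III-1,III-2,IV-1]: 146 consistent
J/I-1 un ·: JJ|Jj
J/I-2 aff ·: jj
J/II-1 un I-1×I-2: Jj
J/II-2 ? ·: JJ|Jj|jj
J/III-1 un II-1×II-2: JJ|Jj
J/III-2 un ·: JJ|Jj
J/IV-1 un III-2×III-1: JJ|Jj
⇒ J over [I-1,I-2,II-1,II-2,III-1,III-2,IV-1]: 36 consistent
N/I-1 un ·: NN|Nn
N/I-2 un ·: NN|Nn
N/II-1 un I-1×I-2: NN|Nn
N/II-2 un ·: NN|Nn
N/III-1 un II-1×II-2: Nn
N/III-2 ? ·: Nn|nn
N/IV-1 aff III-2×III-1: nn
⇒ N over [I-1,I-2,II-1,II-2,III-1,III-2,IV-1]: 20 consistent

III-2 ∈ {AA JJ Nn, AA JJ nn, AA Jj Nn, AA Jj nn, Aa JJ Nn, Aa JJ nn, Aa Jj Nn, Aa Jj nn}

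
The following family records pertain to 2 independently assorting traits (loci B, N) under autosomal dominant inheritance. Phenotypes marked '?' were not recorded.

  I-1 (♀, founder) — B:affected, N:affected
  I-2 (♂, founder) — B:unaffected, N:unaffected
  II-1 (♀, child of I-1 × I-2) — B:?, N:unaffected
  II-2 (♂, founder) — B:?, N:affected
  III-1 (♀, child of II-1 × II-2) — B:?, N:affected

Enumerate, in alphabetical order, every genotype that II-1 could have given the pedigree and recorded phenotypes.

II-1 ∈ {Bb nn, bb nn}

B/I-1 aff ·: Bb|BB
B/I-2 un ·: bb
B/II-1 ? I-1×I-2: bb|Bb
B/II-2 ? ·: bb|Bb|BB
B/III-1 ? II-1×II-2: bb|Bb|BB
⇒ B over [I-1,I-2,II-1,II-2,III-1]: 18 consistent
N/I-1 aff ·: Nn
N/I-2 un ·: nn
N/II-1 un I-1×I-2: nn
N/II-2 aff ·: Nn|NN
N/III-1 aff II-1×II-2: Nn
⇒ N over [I-1,I-2,II-1,II-2,III-1]: 2 consistent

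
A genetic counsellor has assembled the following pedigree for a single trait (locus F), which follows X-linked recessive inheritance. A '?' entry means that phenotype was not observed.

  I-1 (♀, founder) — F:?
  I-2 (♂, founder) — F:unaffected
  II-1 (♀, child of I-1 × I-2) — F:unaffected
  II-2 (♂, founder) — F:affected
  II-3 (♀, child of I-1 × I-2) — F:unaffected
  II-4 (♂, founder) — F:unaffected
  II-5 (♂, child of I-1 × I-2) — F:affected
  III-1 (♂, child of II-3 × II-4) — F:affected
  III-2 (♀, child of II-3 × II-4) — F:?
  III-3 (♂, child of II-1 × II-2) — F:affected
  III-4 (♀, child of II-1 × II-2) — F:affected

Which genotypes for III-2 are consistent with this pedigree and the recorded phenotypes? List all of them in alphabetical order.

F/I-1 ? ·: X^FX^f|X^fX^f
F/I-2 un ·: X^FY
F/II-1 un I-1×I-2: X^FX^f
F/II-2 aff ·: X^fY
F/II-3 un I-1×I-2: X^FX^f
F/II-4 un ·: X^FY
F/II-5 aff I-1×I-2: X^fY
F/III-1 aff II-3×II-4: X^fY
F/III-2 ? II-3×II-4: X^FX^F|X^FX^f
F/III-3 aff II-1×II-2: X^fY
F/III-4 aff II-1×II-2: X^fX^f
⇒ F over [I-1,I-2,II-1,II-2,II-3,II-4,II-5,III-1,III-2,III-3,III-4]: 4 consistent

III-2 ∈ {X^FX^F, X^FX^f}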